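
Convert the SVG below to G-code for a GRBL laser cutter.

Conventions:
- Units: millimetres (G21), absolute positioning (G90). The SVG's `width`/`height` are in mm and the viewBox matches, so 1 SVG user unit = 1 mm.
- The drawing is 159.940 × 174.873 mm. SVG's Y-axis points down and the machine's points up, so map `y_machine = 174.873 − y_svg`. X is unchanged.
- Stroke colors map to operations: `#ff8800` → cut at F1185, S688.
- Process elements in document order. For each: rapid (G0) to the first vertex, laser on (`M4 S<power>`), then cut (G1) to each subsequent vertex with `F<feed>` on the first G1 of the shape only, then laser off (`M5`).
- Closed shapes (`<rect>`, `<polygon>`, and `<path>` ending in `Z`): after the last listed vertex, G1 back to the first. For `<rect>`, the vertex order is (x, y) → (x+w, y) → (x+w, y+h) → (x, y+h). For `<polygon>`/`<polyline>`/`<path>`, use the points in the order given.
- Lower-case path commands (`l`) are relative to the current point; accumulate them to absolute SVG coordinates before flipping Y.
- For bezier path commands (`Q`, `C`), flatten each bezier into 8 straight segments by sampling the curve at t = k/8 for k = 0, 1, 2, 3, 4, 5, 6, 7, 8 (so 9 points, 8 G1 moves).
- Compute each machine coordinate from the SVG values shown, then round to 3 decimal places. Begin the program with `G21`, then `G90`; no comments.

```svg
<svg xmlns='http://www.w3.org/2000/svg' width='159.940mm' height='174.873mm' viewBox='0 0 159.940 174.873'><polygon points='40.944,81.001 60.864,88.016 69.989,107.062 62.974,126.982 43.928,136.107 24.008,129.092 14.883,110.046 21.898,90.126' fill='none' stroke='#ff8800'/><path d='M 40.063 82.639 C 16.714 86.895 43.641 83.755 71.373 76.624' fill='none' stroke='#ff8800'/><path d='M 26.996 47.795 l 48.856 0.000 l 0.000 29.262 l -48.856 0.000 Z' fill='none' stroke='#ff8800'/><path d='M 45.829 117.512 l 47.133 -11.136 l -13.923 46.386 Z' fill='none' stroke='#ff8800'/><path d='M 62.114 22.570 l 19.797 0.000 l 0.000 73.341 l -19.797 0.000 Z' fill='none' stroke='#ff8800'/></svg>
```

1 u = 1 mm; y_m = 174.873 − y.

[1] `<polygon>` regular polygon, #ff8800→cut S688 F1185: (40.944,93.872) → (60.864,86.857) → (69.989,67.811) → (62.974,47.891) → (43.928,38.766) → (24.008,45.781) → (14.883,64.827) → (21.898,84.747) → (40.944,93.872) (closed)

[2] `<path>` cubic bezier, #ff8800→cut S688 F1185: (40.063,92.234) → (33.567,90.978) → (31.205,90.376) → (32.397,90.387) → (36.563,90.971) → (43.123,92.090) → (51.498,93.702) → (61.108,95.769) → (71.373,98.249)

[3] `<path>` rectangle, #ff8800→cut S688 F1185: (26.996,127.078) → (75.852,127.078) → (75.852,97.816) → (26.996,97.816) → (26.996,127.078) (closed)

[4] `<path>` regular polygon, #ff8800→cut S688 F1185: (45.829,57.361) → (92.962,68.497) → (79.039,22.111) → (45.829,57.361) (closed)

[5] `<path>` rectangle, #ff8800→cut S688 F1185: (62.114,152.303) → (81.911,152.303) → (81.911,78.962) → (62.114,78.962) → (62.114,152.303) (closed)

G21
G90
G0 X40.944 Y93.872
M4 S688
G1 X60.864 Y86.857 F1185
G1 X69.989 Y67.811
G1 X62.974 Y47.891
G1 X43.928 Y38.766
G1 X24.008 Y45.781
G1 X14.883 Y64.827
G1 X21.898 Y84.747
G1 X40.944 Y93.872
M5
G0 X40.063 Y92.234
M4 S688
G1 X33.567 Y90.978 F1185
G1 X31.205 Y90.376
G1 X32.397 Y90.387
G1 X36.563 Y90.971
G1 X43.123 Y92.090
G1 X51.498 Y93.702
G1 X61.108 Y95.769
G1 X71.373 Y98.249
M5
G0 X26.996 Y127.078
M4 S688
G1 X75.852 Y127.078 F1185
G1 X75.852 Y97.816
G1 X26.996 Y97.816
G1 X26.996 Y127.078
M5
G0 X45.829 Y57.361
M4 S688
G1 X92.962 Y68.497 F1185
G1 X79.039 Y22.111
G1 X45.829 Y57.361
M5
G0 X62.114 Y152.303
M4 S688
G1 X81.911 Y152.303 F1185
G1 X81.911 Y78.962
G1 X62.114 Y78.962
G1 X62.114 Y152.303
M5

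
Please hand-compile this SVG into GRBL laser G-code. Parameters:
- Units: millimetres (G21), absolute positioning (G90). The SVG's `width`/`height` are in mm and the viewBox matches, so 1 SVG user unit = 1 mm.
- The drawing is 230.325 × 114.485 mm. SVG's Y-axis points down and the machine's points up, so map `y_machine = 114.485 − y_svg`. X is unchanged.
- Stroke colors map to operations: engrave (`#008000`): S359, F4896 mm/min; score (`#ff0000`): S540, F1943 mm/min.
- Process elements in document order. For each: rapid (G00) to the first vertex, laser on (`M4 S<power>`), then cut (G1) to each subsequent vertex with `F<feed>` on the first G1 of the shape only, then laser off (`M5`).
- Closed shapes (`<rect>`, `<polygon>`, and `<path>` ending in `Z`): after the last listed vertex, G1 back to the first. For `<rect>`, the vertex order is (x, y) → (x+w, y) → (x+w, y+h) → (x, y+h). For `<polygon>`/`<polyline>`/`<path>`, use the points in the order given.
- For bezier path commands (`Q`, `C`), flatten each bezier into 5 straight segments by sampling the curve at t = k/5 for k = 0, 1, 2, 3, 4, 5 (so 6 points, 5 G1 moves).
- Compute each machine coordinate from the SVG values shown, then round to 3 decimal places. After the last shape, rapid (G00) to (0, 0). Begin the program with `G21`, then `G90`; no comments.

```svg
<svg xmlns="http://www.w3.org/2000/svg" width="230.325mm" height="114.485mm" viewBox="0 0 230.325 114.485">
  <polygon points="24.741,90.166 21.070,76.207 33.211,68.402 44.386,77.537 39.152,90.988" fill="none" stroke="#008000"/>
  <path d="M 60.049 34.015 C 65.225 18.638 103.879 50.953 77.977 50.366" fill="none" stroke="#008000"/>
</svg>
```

viewBox `0 0 230.325 114.485` with mm width/height → 1 unit = 1 mm. Flip: y_m = 114.485 − y_svg.

**Shape 1** — `<polygon>` regular polygon, stroke `#008000` → engrave (S359, F4896). Machine vertices: (24.741,24.319) → (21.070,38.278) → (33.211,46.083) → (44.386,36.948) → (39.152,23.497) → (24.741,24.319). Closed: final G1 returns to the first vertex.

**Shape 2** — `<path>` cubic bezier, stroke `#008000` → engrave (S359, F4896). Control points (SVG): P0=(60.049,34.015), P1=(65.225,18.638), P2=(103.879,50.953), P3=(77.977,50.366); sampled at t=k/5. Machine vertices: (60.049,80.470) → (66.388,84.618) → (76.055,81.188) → (84.347,74.050) → (86.556,67.070) → (77.977,64.119). Open path.

G21
G90
G00 X24.741 Y24.319
M4 S359
G1 X21.070 Y38.278 F4896
G1 X33.211 Y46.083
G1 X44.386 Y36.948
G1 X39.152 Y23.497
G1 X24.741 Y24.319
M5
G00 X60.049 Y80.470
M4 S359
G1 X66.388 Y84.618 F4896
G1 X76.055 Y81.188
G1 X84.347 Y74.050
G1 X86.556 Y67.070
G1 X77.977 Y64.119
M5
G00 X0.000 Y0.000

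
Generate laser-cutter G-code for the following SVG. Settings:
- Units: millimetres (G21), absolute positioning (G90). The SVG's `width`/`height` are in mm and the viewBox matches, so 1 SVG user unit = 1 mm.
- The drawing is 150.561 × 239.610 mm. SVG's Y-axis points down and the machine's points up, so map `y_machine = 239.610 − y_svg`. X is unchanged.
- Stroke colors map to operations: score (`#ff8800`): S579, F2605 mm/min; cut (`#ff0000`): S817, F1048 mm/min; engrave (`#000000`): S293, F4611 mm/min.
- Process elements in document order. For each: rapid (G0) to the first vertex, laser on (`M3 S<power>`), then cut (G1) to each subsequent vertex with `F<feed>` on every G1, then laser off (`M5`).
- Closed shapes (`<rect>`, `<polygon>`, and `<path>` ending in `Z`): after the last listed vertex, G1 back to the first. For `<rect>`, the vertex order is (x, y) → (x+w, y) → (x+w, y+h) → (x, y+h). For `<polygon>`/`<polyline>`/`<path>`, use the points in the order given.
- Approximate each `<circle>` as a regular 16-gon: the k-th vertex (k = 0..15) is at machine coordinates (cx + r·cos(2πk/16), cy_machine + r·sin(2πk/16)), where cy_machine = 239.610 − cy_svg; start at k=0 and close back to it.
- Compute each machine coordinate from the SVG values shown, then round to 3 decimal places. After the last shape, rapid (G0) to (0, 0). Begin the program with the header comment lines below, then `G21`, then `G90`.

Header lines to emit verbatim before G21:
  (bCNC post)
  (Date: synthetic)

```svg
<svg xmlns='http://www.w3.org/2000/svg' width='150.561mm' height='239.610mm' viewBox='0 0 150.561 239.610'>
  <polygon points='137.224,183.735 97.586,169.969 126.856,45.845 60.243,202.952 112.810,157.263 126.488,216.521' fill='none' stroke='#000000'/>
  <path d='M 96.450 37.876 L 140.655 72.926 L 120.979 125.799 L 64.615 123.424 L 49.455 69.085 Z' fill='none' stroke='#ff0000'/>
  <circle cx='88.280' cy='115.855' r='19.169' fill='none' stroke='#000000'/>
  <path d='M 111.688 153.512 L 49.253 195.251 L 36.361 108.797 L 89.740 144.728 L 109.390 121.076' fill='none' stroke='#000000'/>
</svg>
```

(bCNC post)
(Date: synthetic)
G21
G90
G0 X137.224 Y55.875
M3 S293
G1 X97.586 Y69.641 F4611
G1 X126.856 Y193.765 F4611
G1 X60.243 Y36.658 F4611
G1 X112.810 Y82.347 F4611
G1 X126.488 Y23.089 F4611
G1 X137.224 Y55.875 F4611
M5
G0 X96.450 Y201.734
M3 S817
G1 X140.655 Y166.684 F1048
G1 X120.979 Y113.811 F1048
G1 X64.615 Y116.186 F1048
G1 X49.455 Y170.525 F1048
G1 X96.450 Y201.734 F1048
M5
G0 X107.449 Y123.755
M3 S293
G1 X105.990 Y131.091 F4611
G1 X101.835 Y137.310 F4611
G1 X95.616 Y141.465 F4611
G1 X88.280 Y142.924 F4611
G1 X80.944 Y141.465 F4611
G1 X74.725 Y137.310 F4611
G1 X70.570 Y131.091 F4611
G1 X69.111 Y123.755 F4611
G1 X70.570 Y116.419 F4611
G1 X74.725 Y110.200 F4611
G1 X80.944 Y106.045 F4611
G1 X88.280 Y104.586 F4611
G1 X95.616 Y106.045 F4611
G1 X101.835 Y110.200 F4611
G1 X105.990 Y116.419 F4611
G1 X107.449 Y123.755 F4611
M5
G0 X111.688 Y86.098
M3 S293
G1 X49.253 Y44.359 F4611
G1 X36.361 Y130.813 F4611
G1 X89.740 Y94.882 F4611
G1 X109.390 Y118.534 F4611
M5
G0 X0.000 Y0.000

1 u = 1 mm; y_m = 239.610 − y.

[1] `<polygon>` closed polygon, #000000→engrave S293 F4611: (137.224,55.875) → (97.586,69.641) → (126.856,193.765) → (60.243,36.658) → (112.810,82.347) → (126.488,23.089) → (137.224,55.875) (closed)

[2] `<path>` regular polygon, #ff0000→cut S817 F1048: (96.450,201.734) → (140.655,166.684) → (120.979,113.811) → (64.615,116.186) → (49.455,170.525) → (96.450,201.734) (closed)

[3] `<circle>` circle, #000000→engrave S293 F4611: (107.449,123.755) → (105.990,131.091) → (101.835,137.310) → (95.616,141.465) → (88.280,142.924) → (80.944,141.465) → (74.725,137.310) → (70.570,131.091) → (69.111,123.755) → (70.570,116.419) → (74.725,110.200) → (80.944,106.045) → (88.280,104.586) → (95.616,106.045) → (101.835,110.200) → (105.990,116.419) → (107.449,123.755) (closed)

[4] `<path>` open polyline, #000000→engrave S293 F4611: (111.688,86.098) → (49.253,44.359) → (36.361,130.813) → (89.740,94.882) → (109.390,118.534)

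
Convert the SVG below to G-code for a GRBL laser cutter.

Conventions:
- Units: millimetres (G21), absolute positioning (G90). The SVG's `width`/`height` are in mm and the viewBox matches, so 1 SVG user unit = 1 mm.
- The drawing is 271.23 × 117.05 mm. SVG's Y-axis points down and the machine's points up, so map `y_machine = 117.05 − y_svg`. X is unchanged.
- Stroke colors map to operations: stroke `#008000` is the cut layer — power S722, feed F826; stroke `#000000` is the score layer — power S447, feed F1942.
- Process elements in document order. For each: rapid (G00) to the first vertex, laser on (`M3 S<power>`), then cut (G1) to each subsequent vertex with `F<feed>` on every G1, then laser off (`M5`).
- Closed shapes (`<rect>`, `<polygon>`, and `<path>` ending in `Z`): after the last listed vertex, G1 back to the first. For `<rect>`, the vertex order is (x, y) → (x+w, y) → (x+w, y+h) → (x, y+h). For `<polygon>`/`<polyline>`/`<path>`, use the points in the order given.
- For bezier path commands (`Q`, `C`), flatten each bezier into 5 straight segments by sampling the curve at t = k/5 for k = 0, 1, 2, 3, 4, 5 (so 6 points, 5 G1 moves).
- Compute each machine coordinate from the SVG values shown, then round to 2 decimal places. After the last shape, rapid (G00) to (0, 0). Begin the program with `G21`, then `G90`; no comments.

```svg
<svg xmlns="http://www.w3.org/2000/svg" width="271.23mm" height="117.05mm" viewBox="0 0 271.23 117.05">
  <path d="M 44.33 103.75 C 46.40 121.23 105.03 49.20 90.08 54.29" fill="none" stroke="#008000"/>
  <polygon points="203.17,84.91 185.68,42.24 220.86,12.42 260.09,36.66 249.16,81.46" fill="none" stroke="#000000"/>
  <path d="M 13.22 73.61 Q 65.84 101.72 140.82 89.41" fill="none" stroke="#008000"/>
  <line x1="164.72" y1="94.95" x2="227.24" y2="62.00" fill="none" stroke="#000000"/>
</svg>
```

1 u = 1 mm; y_m = 117.05 − y.

[1] `<path>` cubic bezier, #008000→cut S722 F826: (44.33,13.30) → (51.32,12.22) → (65.63,24.62) → (81.03,42.51) → (91.26,57.89) → (90.08,62.76)

[2] `<polygon>` regular polygon, #000000→score S447 F1942: (203.17,32.14) → (185.68,74.81) → (220.86,104.63) → (260.09,80.39) → (249.16,35.59) → (203.17,32.14) (closed)

[3] `<path>` quadratic bezier, #008000→cut S722 F826: (13.22,43.44) → (35.16,33.81) → (58.89,27.42) → (84.41,24.26) → (111.72,24.33) → (140.82,27.64)

[4] `<line>` line segment, #000000→score S447 F1942: (164.72,22.10) → (227.24,55.05)

G21
G90
G00 X44.33 Y13.30
M3 S722
G1 X51.32 Y12.22 F826
G1 X65.63 Y24.62 F826
G1 X81.03 Y42.51 F826
G1 X91.26 Y57.89 F826
G1 X90.08 Y62.76 F826
M5
G00 X203.17 Y32.14
M3 S447
G1 X185.68 Y74.81 F1942
G1 X220.86 Y104.63 F1942
G1 X260.09 Y80.39 F1942
G1 X249.16 Y35.59 F1942
G1 X203.17 Y32.14 F1942
M5
G00 X13.22 Y43.44
M3 S722
G1 X35.16 Y33.81 F826
G1 X58.89 Y27.42 F826
G1 X84.41 Y24.26 F826
G1 X111.72 Y24.33 F826
G1 X140.82 Y27.64 F826
M5
G00 X164.72 Y22.10
M3 S447
G1 X227.24 Y55.05 F1942
M5
G00 X0.00 Y0.00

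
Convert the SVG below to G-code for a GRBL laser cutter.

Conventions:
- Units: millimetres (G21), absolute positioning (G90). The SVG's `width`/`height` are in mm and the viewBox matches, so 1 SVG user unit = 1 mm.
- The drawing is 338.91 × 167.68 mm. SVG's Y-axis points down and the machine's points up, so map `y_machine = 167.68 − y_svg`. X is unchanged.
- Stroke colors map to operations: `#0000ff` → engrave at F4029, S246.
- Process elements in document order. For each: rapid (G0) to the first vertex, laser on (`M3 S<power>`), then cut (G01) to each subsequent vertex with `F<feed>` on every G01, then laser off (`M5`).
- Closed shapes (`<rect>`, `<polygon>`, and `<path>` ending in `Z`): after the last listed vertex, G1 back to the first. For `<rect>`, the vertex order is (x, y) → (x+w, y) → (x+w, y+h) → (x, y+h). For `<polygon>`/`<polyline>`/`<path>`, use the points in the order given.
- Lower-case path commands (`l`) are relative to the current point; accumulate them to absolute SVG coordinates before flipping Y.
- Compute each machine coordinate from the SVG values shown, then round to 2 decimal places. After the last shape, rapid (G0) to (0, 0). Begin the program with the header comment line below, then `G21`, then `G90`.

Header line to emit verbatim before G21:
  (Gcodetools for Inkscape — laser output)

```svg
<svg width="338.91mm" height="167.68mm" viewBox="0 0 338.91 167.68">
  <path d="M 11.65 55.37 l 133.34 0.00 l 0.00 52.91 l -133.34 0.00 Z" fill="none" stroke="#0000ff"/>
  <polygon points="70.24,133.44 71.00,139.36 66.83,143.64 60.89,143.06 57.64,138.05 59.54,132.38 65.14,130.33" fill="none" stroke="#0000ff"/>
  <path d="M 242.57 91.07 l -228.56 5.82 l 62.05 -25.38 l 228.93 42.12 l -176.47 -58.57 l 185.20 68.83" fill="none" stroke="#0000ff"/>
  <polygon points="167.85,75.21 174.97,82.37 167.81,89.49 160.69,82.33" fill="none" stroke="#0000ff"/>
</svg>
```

Since the viewBox matches the mm dimensions, user units are millimetres directly. The only transform is the Y-flip y_m = 167.68 − y_svg.

Shape 1 is a rectangle drawn with `<path>`. Its stroke #0000ff means engrave at S246, F4029. After flipping Y the toolpath is (11.65,112.31) → (144.99,112.31) → (144.99,59.40) → (11.65,59.40) → (11.65,112.31), returning to the start.

Shape 2 is a regular polygon drawn with `<polygon>`. Its stroke #0000ff means engrave at S246, F4029. After flipping Y the toolpath is (70.24,34.24) → (71.00,28.32) → (66.83,24.04) → (60.89,24.62) → (57.64,29.63) → (59.54,35.30) → (65.14,37.35) → (70.24,34.24), returning to the start.

Shape 3 is a open polyline drawn with `<path>`. Its stroke #0000ff means engrave at S246, F4029. After flipping Y the toolpath is (242.57,76.61) → (14.01,70.79) → (76.06,96.17) → (304.99,54.05) → (128.52,112.62) → (313.72,43.79).

Shape 4 is a regular polygon drawn with `<polygon>`. Its stroke #0000ff means engrave at S246, F4029. After flipping Y the toolpath is (167.85,92.47) → (174.97,85.31) → (167.81,78.19) → (160.69,85.35) → (167.85,92.47), returning to the start.

(Gcodetools for Inkscape — laser output)
G21
G90
G0 X11.65 Y112.31
M3 S246
G01 X144.99 Y112.31 F4029
G01 X144.99 Y59.40 F4029
G01 X11.65 Y59.40 F4029
G01 X11.65 Y112.31 F4029
M5
G0 X70.24 Y34.24
M3 S246
G01 X71.00 Y28.32 F4029
G01 X66.83 Y24.04 F4029
G01 X60.89 Y24.62 F4029
G01 X57.64 Y29.63 F4029
G01 X59.54 Y35.30 F4029
G01 X65.14 Y37.35 F4029
G01 X70.24 Y34.24 F4029
M5
G0 X242.57 Y76.61
M3 S246
G01 X14.01 Y70.79 F4029
G01 X76.06 Y96.17 F4029
G01 X304.99 Y54.05 F4029
G01 X128.52 Y112.62 F4029
G01 X313.72 Y43.79 F4029
M5
G0 X167.85 Y92.47
M3 S246
G01 X174.97 Y85.31 F4029
G01 X167.81 Y78.19 F4029
G01 X160.69 Y85.35 F4029
G01 X167.85 Y92.47 F4029
M5
G0 X0.00 Y0.00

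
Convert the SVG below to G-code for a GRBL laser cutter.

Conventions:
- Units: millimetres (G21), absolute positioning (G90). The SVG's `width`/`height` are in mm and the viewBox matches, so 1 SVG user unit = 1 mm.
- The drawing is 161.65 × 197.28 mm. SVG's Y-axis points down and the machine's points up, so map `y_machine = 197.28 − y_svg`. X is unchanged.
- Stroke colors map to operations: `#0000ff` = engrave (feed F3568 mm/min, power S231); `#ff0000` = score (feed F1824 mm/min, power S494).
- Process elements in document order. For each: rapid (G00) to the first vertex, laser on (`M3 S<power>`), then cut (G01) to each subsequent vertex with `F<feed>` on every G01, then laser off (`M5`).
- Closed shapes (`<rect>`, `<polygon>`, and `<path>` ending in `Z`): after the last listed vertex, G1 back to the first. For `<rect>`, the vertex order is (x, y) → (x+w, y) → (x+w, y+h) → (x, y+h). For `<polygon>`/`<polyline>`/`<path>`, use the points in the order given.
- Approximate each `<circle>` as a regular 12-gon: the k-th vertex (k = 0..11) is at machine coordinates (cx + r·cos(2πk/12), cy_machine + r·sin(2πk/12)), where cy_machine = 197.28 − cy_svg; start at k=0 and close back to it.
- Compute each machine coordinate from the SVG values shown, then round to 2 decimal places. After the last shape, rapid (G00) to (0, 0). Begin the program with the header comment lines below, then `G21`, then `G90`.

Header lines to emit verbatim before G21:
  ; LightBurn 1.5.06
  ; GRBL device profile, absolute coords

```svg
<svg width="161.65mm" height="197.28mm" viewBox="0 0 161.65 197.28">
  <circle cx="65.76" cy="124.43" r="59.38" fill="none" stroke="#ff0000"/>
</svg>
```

viewBox `0 0 161.65 197.28` with mm width/height → 1 unit = 1 mm. Flip: y_m = 197.28 − y_svg.

**Shape 1** — `<circle>` circle, stroke `#ff0000` → score (S494, F1824). Machine vertices: (125.14,72.85) → (117.18,102.54) → (95.45,124.27) → (65.76,132.23) → (36.07,124.27) → (14.34,102.54) → (6.38,72.85) → (14.34,43.16) → (36.07,21.43) → (65.76,13.47) → (95.45,21.43) → (117.18,43.16) → (125.14,72.85). Closed: final G1 returns to the first vertex.

; LightBurn 1.5.06
; GRBL device profile, absolute coords
G21
G90
G00 X125.14 Y72.85
M3 S494
G01 X117.18 Y102.54 F1824
G01 X95.45 Y124.27 F1824
G01 X65.76 Y132.23 F1824
G01 X36.07 Y124.27 F1824
G01 X14.34 Y102.54 F1824
G01 X6.38 Y72.85 F1824
G01 X14.34 Y43.16 F1824
G01 X36.07 Y21.43 F1824
G01 X65.76 Y13.47 F1824
G01 X95.45 Y21.43 F1824
G01 X117.18 Y43.16 F1824
G01 X125.14 Y72.85 F1824
M5
G00 X0.00 Y0.00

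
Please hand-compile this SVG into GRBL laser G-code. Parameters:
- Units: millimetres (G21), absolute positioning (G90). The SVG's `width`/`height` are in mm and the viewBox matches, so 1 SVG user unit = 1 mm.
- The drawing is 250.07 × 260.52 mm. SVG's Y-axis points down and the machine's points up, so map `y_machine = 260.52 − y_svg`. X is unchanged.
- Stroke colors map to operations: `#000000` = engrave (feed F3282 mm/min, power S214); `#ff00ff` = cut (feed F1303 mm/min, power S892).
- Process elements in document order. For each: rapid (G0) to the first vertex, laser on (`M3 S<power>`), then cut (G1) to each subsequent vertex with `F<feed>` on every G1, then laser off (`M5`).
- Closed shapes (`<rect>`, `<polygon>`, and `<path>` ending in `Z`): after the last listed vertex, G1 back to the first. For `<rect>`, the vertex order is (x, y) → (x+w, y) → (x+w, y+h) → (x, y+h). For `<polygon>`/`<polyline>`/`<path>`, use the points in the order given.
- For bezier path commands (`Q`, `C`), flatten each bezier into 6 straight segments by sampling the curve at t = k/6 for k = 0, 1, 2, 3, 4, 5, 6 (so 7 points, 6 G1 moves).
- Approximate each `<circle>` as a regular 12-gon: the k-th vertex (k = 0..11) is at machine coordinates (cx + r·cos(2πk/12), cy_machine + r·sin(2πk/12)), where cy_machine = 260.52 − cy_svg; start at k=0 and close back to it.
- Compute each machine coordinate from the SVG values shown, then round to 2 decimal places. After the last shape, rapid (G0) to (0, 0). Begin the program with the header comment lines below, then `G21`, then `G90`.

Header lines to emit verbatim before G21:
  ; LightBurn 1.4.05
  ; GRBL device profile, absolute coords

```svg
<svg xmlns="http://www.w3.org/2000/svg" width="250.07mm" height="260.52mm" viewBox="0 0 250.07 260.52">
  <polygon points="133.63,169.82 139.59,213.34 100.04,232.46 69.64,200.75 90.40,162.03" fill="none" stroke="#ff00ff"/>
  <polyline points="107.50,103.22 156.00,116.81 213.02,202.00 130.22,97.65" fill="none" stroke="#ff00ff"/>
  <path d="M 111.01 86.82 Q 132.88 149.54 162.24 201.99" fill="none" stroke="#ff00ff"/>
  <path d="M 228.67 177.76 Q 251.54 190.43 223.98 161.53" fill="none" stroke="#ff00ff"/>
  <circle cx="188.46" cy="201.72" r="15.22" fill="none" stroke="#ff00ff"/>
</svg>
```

; LightBurn 1.4.05
; GRBL device profile, absolute coords
G21
G90
G0 X133.63 Y90.70
M3 S892
G1 X139.59 Y47.18 F1303
G1 X100.04 Y28.06 F1303
G1 X69.64 Y59.77 F1303
G1 X90.40 Y98.49 F1303
G1 X133.63 Y90.70 F1303
M5
G0 X107.50 Y157.30
M3 S892
G1 X156.00 Y143.71 F1303
G1 X213.02 Y58.52 F1303
G1 X130.22 Y162.87 F1303
M5
G0 X111.01 Y173.70
M3 S892
G1 X118.51 Y153.08 F1303
G1 X126.42 Y133.03 F1303
G1 X134.75 Y113.55 F1303
G1 X143.50 Y94.64 F1303
G1 X152.66 Y76.30 F1303
G1 X162.24 Y58.53 F1303
M5
G0 X228.67 Y82.76
M3 S892
G1 X234.89 Y79.69 F1303
G1 X238.31 Y78.93 F1303
G1 X238.93 Y80.48 F1303
G1 X236.75 Y84.34 F1303
G1 X231.77 Y90.51 F1303
G1 X223.98 Y98.99 F1303
M5
G0 X203.68 Y58.80
M3 S892
G1 X201.64 Y66.41 F1303
G1 X196.07 Y71.98 F1303
G1 X188.46 Y74.02 F1303
G1 X180.85 Y71.98 F1303
G1 X175.28 Y66.41 F1303
G1 X173.24 Y58.80 F1303
G1 X175.28 Y51.19 F1303
G1 X180.85 Y45.62 F1303
G1 X188.46 Y43.58 F1303
G1 X196.07 Y45.62 F1303
G1 X201.64 Y51.19 F1303
G1 X203.68 Y58.80 F1303
M5
G0 X0.00 Y0.00

viewBox `0 0 250.07 260.52` with mm width/height → 1 unit = 1 mm. Flip: y_m = 260.52 − y_svg.

**Shape 1** — `<polygon>` regular polygon, stroke `#ff00ff` → cut (S892, F1303). Machine vertices: (133.63,90.70) → (139.59,47.18) → (100.04,28.06) → (69.64,59.77) → (90.40,98.49) → (133.63,90.70). Closed: final G1 returns to the first vertex.

**Shape 2** — `<polyline>` open polyline, stroke `#ff00ff` → cut (S892, F1303). Machine vertices: (107.50,157.30) → (156.00,143.71) → (213.02,58.52) → (130.22,162.87). Open path.

**Shape 3** — `<path>` quadratic bezier, stroke `#ff00ff` → cut (S892, F1303). Control points (SVG): P0=(111.01,86.82), P1=(132.88,149.54), P2=(162.24,201.99); sampled at t=k/6. Machine vertices: (111.01,173.70) → (118.51,153.08) → (126.42,133.03) → (134.75,113.55) → (143.50,94.64) → (152.66,76.30) → (162.24,58.53). Open path.

**Shape 4** — `<path>` quadratic bezier, stroke `#ff00ff` → cut (S892, F1303). Control points (SVG): P0=(228.67,177.76), P1=(251.54,190.43), P2=(223.98,161.53); sampled at t=k/6. Machine vertices: (228.67,82.76) → (234.89,79.69) → (238.31,78.93) → (238.93,80.48) → (236.75,84.34) → (231.77,90.51) → (223.98,98.99). Open path.

**Shape 5** — `<circle>` circle, stroke `#ff00ff` → cut (S892, F1303). Machine vertices: (203.68,58.80) → (201.64,66.41) → (196.07,71.98) → (188.46,74.02) → (180.85,71.98) → (175.28,66.41) → (173.24,58.80) → (175.28,51.19) → (180.85,45.62) → (188.46,43.58) → (196.07,45.62) → (201.64,51.19) → (203.68,58.80). Closed: final G1 returns to the first vertex.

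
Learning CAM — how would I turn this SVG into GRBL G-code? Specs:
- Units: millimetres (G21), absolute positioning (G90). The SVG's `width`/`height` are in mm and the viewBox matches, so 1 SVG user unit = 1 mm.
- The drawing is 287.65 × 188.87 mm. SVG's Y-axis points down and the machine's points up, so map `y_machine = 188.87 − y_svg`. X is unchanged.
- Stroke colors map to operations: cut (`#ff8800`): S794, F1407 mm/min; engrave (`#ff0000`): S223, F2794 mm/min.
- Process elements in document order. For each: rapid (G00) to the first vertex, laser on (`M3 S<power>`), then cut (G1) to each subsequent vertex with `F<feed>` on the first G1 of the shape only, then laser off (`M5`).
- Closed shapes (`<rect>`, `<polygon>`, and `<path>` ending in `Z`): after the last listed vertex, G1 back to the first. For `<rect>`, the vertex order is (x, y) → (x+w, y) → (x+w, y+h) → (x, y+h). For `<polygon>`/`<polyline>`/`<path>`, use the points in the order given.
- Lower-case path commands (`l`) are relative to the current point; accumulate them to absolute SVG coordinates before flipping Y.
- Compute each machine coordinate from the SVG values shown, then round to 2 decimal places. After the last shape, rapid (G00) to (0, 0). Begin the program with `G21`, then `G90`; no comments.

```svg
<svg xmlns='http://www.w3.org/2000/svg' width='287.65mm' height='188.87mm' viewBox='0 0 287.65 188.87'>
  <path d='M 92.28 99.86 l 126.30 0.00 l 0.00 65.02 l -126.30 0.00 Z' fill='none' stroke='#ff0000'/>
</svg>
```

G21
G90
G00 X92.28 Y89.01
M3 S223
G1 X218.58 Y89.01 F2794
G1 X218.58 Y23.99
G1 X92.28 Y23.99
G1 X92.28 Y89.01
M5
G00 X0.00 Y0.00

Since the viewBox matches the mm dimensions, user units are millimetres directly. The only transform is the Y-flip y_m = 188.87 − y_svg.

Shape 1 is a rectangle drawn with `<path>`. Its stroke #ff0000 means engrave at S223, F2794. After flipping Y the toolpath is (92.28,89.01) → (218.58,89.01) → (218.58,23.99) → (92.28,23.99) → (92.28,89.01), returning to the start.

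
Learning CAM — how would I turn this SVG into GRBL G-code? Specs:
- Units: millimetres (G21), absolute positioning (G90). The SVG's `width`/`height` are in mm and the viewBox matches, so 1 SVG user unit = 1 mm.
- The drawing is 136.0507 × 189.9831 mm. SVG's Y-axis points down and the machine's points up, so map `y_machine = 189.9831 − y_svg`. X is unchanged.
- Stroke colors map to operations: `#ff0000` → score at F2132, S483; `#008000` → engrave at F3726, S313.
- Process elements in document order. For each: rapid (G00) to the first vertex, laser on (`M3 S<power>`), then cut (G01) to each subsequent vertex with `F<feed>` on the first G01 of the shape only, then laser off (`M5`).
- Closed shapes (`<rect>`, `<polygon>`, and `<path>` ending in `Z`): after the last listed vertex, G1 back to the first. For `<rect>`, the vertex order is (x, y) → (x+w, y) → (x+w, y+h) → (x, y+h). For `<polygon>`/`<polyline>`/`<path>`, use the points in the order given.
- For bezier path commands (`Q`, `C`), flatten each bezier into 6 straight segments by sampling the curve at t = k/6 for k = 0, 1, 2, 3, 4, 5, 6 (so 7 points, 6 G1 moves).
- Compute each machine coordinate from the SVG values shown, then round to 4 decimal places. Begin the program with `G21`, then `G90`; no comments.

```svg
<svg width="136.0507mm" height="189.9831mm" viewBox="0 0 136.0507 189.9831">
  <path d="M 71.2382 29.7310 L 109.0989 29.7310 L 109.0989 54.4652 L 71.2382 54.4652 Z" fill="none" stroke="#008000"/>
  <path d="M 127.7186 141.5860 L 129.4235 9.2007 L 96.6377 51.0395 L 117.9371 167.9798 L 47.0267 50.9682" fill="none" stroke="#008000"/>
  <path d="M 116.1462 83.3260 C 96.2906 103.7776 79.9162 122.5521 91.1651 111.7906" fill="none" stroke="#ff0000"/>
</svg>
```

Since the viewBox matches the mm dimensions, user units are millimetres directly. The only transform is the Y-flip y_m = 189.9831 − y_svg.

Shape 1 is a rectangle drawn with `<path>`. Its stroke #008000 means engrave at S313, F3726. After flipping Y the toolpath is (71.2382,160.2521) → (109.0989,160.2521) → (109.0989,135.5179) → (71.2382,135.5179) → (71.2382,160.2521), returning to the start.

Shape 2 is a open polyline drawn with `<path>`. Its stroke #008000 means engrave at S313, F3726. After flipping Y the toolpath is (127.7186,48.3971) → (129.4235,180.7824) → (96.6377,138.9436) → (117.9371,22.0033) → (47.0267,139.0149).

Shape 3 is a cubic bezier drawn with `<path>`. Its stroke #ff0000 means score at S483, F2132. After flipping Y the toolpath is (116.1462,106.6571) → (106.6203,96.7000) → (98.3452,87.7963) → (91.9915,80.7199) → (88.2298,76.2445) → (87.7308,75.1441) → (91.1651,78.1925).

G21
G90
G00 X71.2382 Y160.2521
M3 S313
G01 X109.0989 Y160.2521 F3726
G01 X109.0989 Y135.5179
G01 X71.2382 Y135.5179
G01 X71.2382 Y160.2521
M5
G00 X127.7186 Y48.3971
M3 S313
G01 X129.4235 Y180.7824 F3726
G01 X96.6377 Y138.9436
G01 X117.9371 Y22.0033
G01 X47.0267 Y139.0149
M5
G00 X116.1462 Y106.6571
M3 S483
G01 X106.6203 Y96.7000 F2132
G01 X98.3452 Y87.7963
G01 X91.9915 Y80.7199
G01 X88.2298 Y76.2445
G01 X87.7308 Y75.1441
G01 X91.1651 Y78.1925
M5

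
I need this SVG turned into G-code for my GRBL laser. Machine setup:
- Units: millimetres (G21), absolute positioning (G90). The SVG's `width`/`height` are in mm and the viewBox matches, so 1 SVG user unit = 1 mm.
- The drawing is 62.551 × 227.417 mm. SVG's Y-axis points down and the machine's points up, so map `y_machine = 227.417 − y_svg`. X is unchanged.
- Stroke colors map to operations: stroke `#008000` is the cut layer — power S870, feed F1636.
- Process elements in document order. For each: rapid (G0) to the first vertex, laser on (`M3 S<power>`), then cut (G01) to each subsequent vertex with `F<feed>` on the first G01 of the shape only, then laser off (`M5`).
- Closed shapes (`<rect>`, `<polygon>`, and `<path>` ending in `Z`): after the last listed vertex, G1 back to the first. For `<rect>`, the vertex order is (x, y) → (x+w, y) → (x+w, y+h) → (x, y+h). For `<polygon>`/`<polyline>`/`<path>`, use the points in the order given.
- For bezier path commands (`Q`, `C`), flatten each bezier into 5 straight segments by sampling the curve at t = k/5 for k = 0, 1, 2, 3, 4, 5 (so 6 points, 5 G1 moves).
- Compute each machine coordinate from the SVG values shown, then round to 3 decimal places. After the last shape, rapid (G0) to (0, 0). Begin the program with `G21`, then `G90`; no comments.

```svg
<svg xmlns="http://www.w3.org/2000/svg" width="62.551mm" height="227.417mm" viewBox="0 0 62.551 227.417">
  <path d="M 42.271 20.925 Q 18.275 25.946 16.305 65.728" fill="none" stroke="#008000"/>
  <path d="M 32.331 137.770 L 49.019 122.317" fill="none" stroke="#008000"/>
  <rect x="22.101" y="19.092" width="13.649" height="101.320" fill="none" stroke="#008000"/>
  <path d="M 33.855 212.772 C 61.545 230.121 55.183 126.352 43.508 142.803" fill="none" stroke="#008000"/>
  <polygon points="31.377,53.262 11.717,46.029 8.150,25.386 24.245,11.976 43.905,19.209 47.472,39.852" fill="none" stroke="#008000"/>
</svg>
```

1 u = 1 mm; y_m = 227.417 − y.

[1] `<path>` quadratic bezier, #008000→cut S870 F1636: (42.271,206.492) → (33.554,203.093) → (26.598,196.913) → (21.405,187.953) → (17.974,176.211) → (16.305,161.689)

[2] `<path>` line segment, #008000→cut S870 F1636: (32.331,89.647) → (49.019,105.100)

[3] `<rect>` rectangle, #008000→cut S870 F1636: (22.101,208.325) → (35.750,208.325) → (35.750,107.005) → (22.101,107.005) → (22.101,208.325) (closed)

[4] `<path>` cubic bezier, #008000→cut S870 F1636: (33.855,14.645) → (46.613,16.839) → (52.577,36.517) → (53.128,62.095) → (49.646,81.989) → (43.508,84.614)

[5] `<polygon>` regular polygon, #008000→cut S870 F1636: (31.377,174.155) → (11.717,181.388) → (8.150,202.031) → (24.245,215.441) → (43.905,208.208) → (47.472,187.565) → (31.377,174.155) (closed)

G21
G90
G0 X42.271 Y206.492
M3 S870
G01 X33.554 Y203.093 F1636
G01 X26.598 Y196.913
G01 X21.405 Y187.953
G01 X17.974 Y176.211
G01 X16.305 Y161.689
M5
G0 X32.331 Y89.647
M3 S870
G01 X49.019 Y105.100 F1636
M5
G0 X22.101 Y208.325
M3 S870
G01 X35.750 Y208.325 F1636
G01 X35.750 Y107.005
G01 X22.101 Y107.005
G01 X22.101 Y208.325
M5
G0 X33.855 Y14.645
M3 S870
G01 X46.613 Y16.839 F1636
G01 X52.577 Y36.517
G01 X53.128 Y62.095
G01 X49.646 Y81.989
G01 X43.508 Y84.614
M5
G0 X31.377 Y174.155
M3 S870
G01 X11.717 Y181.388 F1636
G01 X8.150 Y202.031
G01 X24.245 Y215.441
G01 X43.905 Y208.208
G01 X47.472 Y187.565
G01 X31.377 Y174.155
M5
G0 X0.000 Y0.000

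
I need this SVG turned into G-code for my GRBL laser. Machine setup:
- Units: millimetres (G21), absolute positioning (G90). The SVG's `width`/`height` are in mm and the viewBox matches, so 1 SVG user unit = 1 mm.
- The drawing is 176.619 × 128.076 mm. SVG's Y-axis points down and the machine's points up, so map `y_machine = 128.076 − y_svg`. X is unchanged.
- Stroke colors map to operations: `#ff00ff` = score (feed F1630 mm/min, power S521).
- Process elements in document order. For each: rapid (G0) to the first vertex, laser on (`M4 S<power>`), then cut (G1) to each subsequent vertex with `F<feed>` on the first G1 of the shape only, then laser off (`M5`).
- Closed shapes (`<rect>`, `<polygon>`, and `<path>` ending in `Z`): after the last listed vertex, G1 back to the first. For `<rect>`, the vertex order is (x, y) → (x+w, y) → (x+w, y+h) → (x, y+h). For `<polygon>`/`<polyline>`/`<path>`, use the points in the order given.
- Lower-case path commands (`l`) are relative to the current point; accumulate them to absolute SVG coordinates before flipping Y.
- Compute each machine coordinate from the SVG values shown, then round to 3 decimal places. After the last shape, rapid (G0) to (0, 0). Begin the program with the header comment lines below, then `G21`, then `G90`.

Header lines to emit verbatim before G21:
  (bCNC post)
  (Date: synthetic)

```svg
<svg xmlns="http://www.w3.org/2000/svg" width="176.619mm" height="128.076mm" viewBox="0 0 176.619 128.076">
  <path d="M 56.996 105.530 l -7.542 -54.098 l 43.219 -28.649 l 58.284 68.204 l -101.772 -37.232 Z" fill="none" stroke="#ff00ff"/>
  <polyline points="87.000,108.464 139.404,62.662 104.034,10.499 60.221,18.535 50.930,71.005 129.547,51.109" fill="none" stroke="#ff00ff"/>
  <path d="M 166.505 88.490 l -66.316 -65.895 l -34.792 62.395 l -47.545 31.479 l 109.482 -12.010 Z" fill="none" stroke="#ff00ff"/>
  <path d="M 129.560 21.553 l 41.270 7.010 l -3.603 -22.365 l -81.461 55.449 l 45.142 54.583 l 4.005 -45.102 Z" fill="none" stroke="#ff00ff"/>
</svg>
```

(bCNC post)
(Date: synthetic)
G21
G90
G0 X56.996 Y22.546
M4 S521
G1 X49.454 Y76.644 F1630
G1 X92.673 Y105.293
G1 X150.957 Y37.089
G1 X49.185 Y74.321
G1 X56.996 Y22.546
M5
G0 X87.000 Y19.612
M4 S521
G1 X139.404 Y65.414 F1630
G1 X104.034 Y117.577
G1 X60.221 Y109.541
G1 X50.930 Y57.071
G1 X129.547 Y76.967
M5
G0 X166.505 Y39.586
M4 S521
G1 X100.189 Y105.481 F1630
G1 X65.397 Y43.086
G1 X17.852 Y11.607
G1 X127.334 Y23.617
G1 X166.505 Y39.586
M5
G0 X129.560 Y106.523
M4 S521
G1 X170.830 Y99.513 F1630
G1 X167.227 Y121.878
G1 X85.766 Y66.429
G1 X130.908 Y11.846
G1 X134.913 Y56.948
G1 X129.560 Y106.523
M5
G0 X0.000 Y0.000

viewBox `0 0 176.619 128.076` with mm width/height → 1 unit = 1 mm. Flip: y_m = 128.076 − y_svg.

**Shape 1** — `<path>` closed polygon, stroke `#ff00ff` → score (S521, F1630). Machine vertices: (56.996,22.546) → (49.454,76.644) → (92.673,105.293) → (150.957,37.089) → (49.185,74.321) → (56.996,22.546). Closed: final G1 returns to the first vertex.

**Shape 2** — `<polyline>` open polyline, stroke `#ff00ff` → score (S521, F1630). Machine vertices: (87.000,19.612) → (139.404,65.414) → (104.034,117.577) → (60.221,109.541) → (50.930,57.071) → (129.547,76.967). Open path.

**Shape 3** — `<path>` closed polygon, stroke `#ff00ff` → score (S521, F1630). Machine vertices: (166.505,39.586) → (100.189,105.481) → (65.397,43.086) → (17.852,11.607) → (127.334,23.617) → (166.505,39.586). Closed: final G1 returns to the first vertex.

**Shape 4** — `<path>` closed polygon, stroke `#ff00ff` → score (S521, F1630). Machine vertices: (129.560,106.523) → (170.830,99.513) → (167.227,121.878) → (85.766,66.429) → (130.908,11.846) → (134.913,56.948) → (129.560,106.523). Closed: final G1 returns to the first vertex.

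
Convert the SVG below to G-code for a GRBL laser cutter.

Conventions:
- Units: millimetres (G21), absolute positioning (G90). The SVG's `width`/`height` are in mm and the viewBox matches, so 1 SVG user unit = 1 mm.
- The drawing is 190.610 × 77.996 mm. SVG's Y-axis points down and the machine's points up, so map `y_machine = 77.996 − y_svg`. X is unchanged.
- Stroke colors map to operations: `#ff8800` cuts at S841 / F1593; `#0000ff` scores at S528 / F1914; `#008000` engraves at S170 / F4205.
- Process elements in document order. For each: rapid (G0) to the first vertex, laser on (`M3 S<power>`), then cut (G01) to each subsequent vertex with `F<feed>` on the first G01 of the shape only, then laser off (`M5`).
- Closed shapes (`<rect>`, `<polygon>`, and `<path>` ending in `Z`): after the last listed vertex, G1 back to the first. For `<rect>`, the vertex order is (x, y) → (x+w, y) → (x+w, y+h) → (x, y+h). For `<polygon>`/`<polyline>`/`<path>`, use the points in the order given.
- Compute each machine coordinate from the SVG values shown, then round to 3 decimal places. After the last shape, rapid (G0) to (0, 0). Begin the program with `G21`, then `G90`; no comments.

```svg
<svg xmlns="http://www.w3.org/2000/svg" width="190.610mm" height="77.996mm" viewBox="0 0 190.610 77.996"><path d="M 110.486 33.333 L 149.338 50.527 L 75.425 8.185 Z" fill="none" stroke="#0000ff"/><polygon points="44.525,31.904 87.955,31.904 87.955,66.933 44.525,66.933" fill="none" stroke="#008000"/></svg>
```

G21
G90
G0 X110.486 Y44.663
M3 S528
G01 X149.338 Y27.469 F1914
G01 X75.425 Y69.811
G01 X110.486 Y44.663
M5
G0 X44.525 Y46.092
M3 S170
G01 X87.955 Y46.092 F4205
G01 X87.955 Y11.063
G01 X44.525 Y11.063
G01 X44.525 Y46.092
M5
G0 X0.000 Y0.000

1 u = 1 mm; y_m = 77.996 − y.

[1] `<path>` closed polygon, #0000ff→score S528 F1914: (110.486,44.663) → (149.338,27.469) → (75.425,69.811) → (110.486,44.663) (closed)

[2] `<polygon>` rectangle, #008000→engrave S170 F4205: (44.525,46.092) → (87.955,46.092) → (87.955,11.063) → (44.525,11.063) → (44.525,46.092) (closed)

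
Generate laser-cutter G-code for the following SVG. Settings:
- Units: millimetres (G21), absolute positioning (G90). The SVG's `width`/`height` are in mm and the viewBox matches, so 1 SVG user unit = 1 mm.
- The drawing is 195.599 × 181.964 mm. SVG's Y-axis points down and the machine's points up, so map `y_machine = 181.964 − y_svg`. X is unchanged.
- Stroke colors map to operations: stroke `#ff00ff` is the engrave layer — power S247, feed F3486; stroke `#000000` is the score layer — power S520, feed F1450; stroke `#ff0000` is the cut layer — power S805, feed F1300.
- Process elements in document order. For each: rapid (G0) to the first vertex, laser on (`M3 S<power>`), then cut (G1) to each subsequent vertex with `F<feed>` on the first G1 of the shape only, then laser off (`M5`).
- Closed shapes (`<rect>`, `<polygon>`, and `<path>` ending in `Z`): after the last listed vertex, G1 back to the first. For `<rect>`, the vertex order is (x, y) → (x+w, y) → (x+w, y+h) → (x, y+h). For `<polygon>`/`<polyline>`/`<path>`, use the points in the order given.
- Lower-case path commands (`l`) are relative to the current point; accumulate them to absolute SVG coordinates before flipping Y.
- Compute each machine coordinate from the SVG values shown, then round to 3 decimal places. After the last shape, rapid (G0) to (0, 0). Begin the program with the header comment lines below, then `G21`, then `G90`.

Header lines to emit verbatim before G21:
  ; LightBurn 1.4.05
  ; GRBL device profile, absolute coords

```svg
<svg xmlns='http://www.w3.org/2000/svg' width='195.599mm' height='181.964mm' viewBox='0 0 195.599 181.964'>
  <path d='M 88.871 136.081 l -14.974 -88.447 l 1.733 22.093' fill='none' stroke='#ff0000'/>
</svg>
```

; LightBurn 1.4.05
; GRBL device profile, absolute coords
G21
G90
G0 X88.871 Y45.883
M3 S805
G1 X73.897 Y134.330 F1300
G1 X75.630 Y112.237
M5
G0 X0.000 Y0.000

1 u = 1 mm; y_m = 181.964 − y.

[1] `<path>` open polyline, #ff0000→cut S805 F1300: (88.871,45.883) → (73.897,134.330) → (75.630,112.237)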